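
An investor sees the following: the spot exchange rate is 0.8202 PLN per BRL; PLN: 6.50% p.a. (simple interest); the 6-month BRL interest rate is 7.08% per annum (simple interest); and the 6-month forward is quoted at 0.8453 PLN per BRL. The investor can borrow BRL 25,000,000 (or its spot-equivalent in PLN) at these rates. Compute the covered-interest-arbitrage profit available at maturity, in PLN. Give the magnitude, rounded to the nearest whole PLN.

T = 6/12 years.
Keep in BRL, deliver into the forward: 25,000,000·1.035400·0.8453 = PLN 21,880,590.50.
Swap to PLN now, deposit: 25,000,000·0.8202·1.032500 = PLN 21,171,412.50.
The quoted forward overvalues BRL, so borrow PLN, buy BRL at spot, deposit the BRL at 7.08%, and sell the proceeds forward at 0.8453.
Profit = 21,880,590.50 − 21,171,412.50 = PLN 709,178.

PLN 709,178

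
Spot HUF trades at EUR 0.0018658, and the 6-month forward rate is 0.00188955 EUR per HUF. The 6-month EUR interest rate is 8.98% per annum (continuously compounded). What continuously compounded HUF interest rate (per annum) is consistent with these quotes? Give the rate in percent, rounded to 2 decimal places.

T = 6/12 years.
By CIP, F/S equals the EUR-to-HUF growth ratio: 0.00188955/0.0018658 = 1.0127291.
The EUR side grows by e^(0.0898×6/12) = 1.0459233.
So the HUF growth factor = 1.032777.
Take logs: ln 1.032777 / (6/12) = 0.064503, so 6.45%.

6.45%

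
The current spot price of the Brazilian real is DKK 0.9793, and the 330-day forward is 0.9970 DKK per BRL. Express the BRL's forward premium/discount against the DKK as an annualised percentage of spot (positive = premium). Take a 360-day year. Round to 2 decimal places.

+1.97%

T = 330/360 years.
Period premium: (0.9970 − 0.9793)/0.9793 = 0.0180741.
×(1/T) gives 1.97% p.a.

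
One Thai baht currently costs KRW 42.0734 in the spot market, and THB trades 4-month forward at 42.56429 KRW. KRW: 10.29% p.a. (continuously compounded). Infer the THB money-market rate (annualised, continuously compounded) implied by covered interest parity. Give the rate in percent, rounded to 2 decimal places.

6.81%

T = 4/12 years.
CIP gives F = S · g_KRW/g_THB, so g_KRW/g_THB = 42.56429/42.0734 = 1.0116675.
The KRW side grows by e^(0.1029×4/12) = 1.034895.
Hence g_THB = 1.0229596.
Take logs: ln 1.0229596 / (4/12) = 0.068100, so 6.81%.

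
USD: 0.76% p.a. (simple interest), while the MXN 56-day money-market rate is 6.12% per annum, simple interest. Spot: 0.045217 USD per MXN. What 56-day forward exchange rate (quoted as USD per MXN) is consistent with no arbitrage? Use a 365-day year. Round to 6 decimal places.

0.044849

T = 56/365 years.
USD accumulates by 1 + 0.0076×56/365 = 1.001166.
MXN accumulates by 1 + 0.0612×56/365 = 1.0093896.
CIP: F = S · (grow USD)/(grow MXN) = 0.045217 × 1.001166/1.0093896 = 0.04484861 USD per MXN.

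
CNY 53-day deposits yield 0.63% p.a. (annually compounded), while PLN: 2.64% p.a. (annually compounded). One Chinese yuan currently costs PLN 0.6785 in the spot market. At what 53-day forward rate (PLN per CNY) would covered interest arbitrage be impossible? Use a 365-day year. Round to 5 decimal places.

0.68045

T = 53/365 years.
PLN accumulates by (1 + 0.0264)^(53/365) = 1.0037909.
CNY growth factor: (1 + 0.0063)^(53/365) = 1.0009123.
CIP: F = S · (grow PLN)/(grow CNY) = 0.6785 × 1.0037909/1.0009123 = 0.6804513 PLN per CNY.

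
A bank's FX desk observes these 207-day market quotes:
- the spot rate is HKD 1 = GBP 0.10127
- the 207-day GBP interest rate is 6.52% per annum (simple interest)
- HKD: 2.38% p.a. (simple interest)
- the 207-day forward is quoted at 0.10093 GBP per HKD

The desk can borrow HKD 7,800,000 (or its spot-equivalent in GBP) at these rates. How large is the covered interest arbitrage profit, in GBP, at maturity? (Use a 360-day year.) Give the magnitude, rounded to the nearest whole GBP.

GBP 21,492

T = 207/360 years.
Route A — deposit HKD, sell forward: 7,800,000 × 1.013685 × 0.10093 = GBP 798,027.57.
Route B — convert at spot, deposit GBP: 7,800,000 × 0.10127 × 1.037490 = GBP 819,519.58.
The quoted forward undervalues HKD, so borrow HKD, convert to GBP at spot, deposit the GBP at 6.52%, and buy HKD forward at 0.10093 to cover the loan.
Arbitrage profit = |798,027.57 − 819,519.58| = GBP 21,492.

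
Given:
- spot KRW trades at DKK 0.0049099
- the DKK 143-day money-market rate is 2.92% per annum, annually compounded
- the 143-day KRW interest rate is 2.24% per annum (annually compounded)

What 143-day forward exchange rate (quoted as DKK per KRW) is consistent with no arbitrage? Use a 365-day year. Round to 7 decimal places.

T = 143/365 years.
DKK accumulates by (1 + 0.0292)^(143/365) = 1.011340.
KRW accumulates by (1 + 0.0224)^(143/365) = 1.0087168.
CIP: F = S · (grow DKK)/(grow KRW) = 0.0049099 × 1.011340/1.0087168 = 0.004922668 DKK per KRW.

0.0049227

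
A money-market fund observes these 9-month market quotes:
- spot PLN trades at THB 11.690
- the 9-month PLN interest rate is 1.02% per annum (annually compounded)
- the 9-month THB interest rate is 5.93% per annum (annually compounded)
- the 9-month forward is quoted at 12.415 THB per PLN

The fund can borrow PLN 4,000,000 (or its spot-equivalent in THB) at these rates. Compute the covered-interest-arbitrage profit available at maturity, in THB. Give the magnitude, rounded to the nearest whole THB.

THB 1,214,812

T = 9/12 years.
Route A — deposit PLN, sell forward: 4,000,000 × 1.0076402875 × 12.415 = THB 50,039,416.68.
Route B — convert at spot, deposit THB: 4,000,000 × 11.690 × 1.044153213 = THB 48,824,604.24.
The quoted forward overvalues PLN, so borrow THB, buy PLN at spot, deposit the PLN at 1.02%, and sell the proceeds forward at 12.415.
Arbitrage profit = |50,039,416.68 − 48,824,604.24| = THB 1,214,812.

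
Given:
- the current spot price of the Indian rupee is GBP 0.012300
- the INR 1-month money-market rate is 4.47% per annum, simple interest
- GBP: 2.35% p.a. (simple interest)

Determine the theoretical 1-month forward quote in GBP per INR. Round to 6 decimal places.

0.012278

T = 1/12 years.
GBP growth factor: 1 + 0.0235×1/12 = 1.0019583.
INR accumulates by 1 + 0.0447×1/12 = 1.003725.
CIP: F = S · (grow GBP)/(grow INR) = 0.0123 × 1.0019583/1.003725 = 0.01227835 GBP per INR.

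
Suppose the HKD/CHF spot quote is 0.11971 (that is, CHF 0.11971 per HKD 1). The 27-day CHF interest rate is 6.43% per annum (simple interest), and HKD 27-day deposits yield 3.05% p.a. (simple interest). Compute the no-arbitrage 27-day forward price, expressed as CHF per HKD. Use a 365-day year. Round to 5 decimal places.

0.12001

T = 27/365 years.
CHF growth factor: 1 + 0.0643×27/365 = 1.0047564.
HKD accumulates by 1 + 0.0305×27/365 = 1.0022562.
CIP: F = S · (grow CHF)/(grow HKD) = 0.11971 × 1.0047564/1.0022562 = 0.1200086 CHF per HKD.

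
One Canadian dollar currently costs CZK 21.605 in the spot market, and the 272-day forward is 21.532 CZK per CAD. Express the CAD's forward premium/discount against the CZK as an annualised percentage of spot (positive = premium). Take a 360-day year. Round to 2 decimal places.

T = 272/360 years.
(F − S)/S = (21.532 − 21.605)/21.605 = -0.0033788.
Annualise by dividing by T: -0.0033788 / (272/360) = -0.004472 → -0.45%.

-0.45%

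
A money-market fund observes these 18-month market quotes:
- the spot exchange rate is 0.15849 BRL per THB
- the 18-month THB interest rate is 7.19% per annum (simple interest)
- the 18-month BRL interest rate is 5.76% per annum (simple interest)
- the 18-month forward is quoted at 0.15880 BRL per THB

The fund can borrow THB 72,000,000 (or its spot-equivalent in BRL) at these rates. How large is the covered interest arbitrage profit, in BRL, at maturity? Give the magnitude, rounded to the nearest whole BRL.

T = 18/12 years.
Invest the THB and cover forward: 72,000,000 × 1.107850 × 0.15880 = BRL 12,666,713.76.
Convert at spot and invest in BRL: 72,000,000 × 0.15849 × 1.086400 = BRL 12,397,214.59.
The quoted forward overvalues THB, so borrow BRL, buy THB at spot, deposit the THB at 7.19%, and sell the proceeds forward at 0.15880.
The gap between the two covered legs is BRL 269,499.

BRL 269,499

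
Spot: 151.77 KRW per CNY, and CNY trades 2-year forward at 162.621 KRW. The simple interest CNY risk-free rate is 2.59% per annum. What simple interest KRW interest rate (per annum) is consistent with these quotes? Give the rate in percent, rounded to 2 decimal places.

T = 2 years.
F/S = 162.621/151.77 = 1.0714963 = (growth of KRW) / (growth of CNY).
CNY growth factor: 1 + 0.0259×2 = 1.051800.
So the KRW growth factor = 1.1269998.
r = (1.1269998 − 1)/2 = 0.063500 → 6.35%.

6.35%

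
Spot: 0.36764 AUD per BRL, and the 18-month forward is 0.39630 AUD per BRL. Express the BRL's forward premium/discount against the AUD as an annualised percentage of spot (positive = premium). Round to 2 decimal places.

T = 18/12 years.
BRL trades forward at +7.79567% vs spot over the period.
Annualise by dividing by T: 0.0779567 / (18/12) = 0.051971 → 5.20%.

+5.20%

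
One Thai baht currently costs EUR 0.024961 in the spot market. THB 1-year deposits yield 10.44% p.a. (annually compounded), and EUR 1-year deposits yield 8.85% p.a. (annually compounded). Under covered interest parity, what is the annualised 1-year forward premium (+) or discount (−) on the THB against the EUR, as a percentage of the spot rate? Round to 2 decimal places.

-1.44%

T = 1 year.
CIP forward (EUR per THB) = 0.024961 × 1.088500/1.104400 = 0.024601638.
Annualised premium = (F − S)/S × (1/T) = (0.024601638 − 0.024961)/0.024961 ÷ 1 = -1.44%.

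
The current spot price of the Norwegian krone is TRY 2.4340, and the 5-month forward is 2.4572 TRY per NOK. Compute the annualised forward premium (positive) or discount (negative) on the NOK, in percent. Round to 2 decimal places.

T = 5/12 years.
(F − S)/S = (2.4572 − 2.434)/2.434 = 0.0095316.
×(1/T) gives 2.29% p.a.

+2.29%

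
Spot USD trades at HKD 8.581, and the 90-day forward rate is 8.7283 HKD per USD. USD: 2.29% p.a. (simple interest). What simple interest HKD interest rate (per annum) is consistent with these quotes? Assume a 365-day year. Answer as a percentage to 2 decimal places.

T = 90/365 years.
F/S = 8.7283/8.581 = 1.0171658 = (growth of HKD) / (growth of USD).
The USD side grows by 1 + 0.0229×90/365 = 1.0056466.
That pins the HKD growth at 1.0229093.
(1.0229093 − 1)/T = 0.092910, i.e. 9.29%.

9.29%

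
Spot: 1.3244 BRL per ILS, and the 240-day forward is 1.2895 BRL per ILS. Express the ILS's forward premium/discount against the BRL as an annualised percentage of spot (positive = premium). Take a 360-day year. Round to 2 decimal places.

-3.95%

T = 240/360 years.
ILS trades forward at -2.63516% vs spot over the period.
Annualise by dividing by T: -0.0263516 / (240/360) = -0.039527 → -3.95%.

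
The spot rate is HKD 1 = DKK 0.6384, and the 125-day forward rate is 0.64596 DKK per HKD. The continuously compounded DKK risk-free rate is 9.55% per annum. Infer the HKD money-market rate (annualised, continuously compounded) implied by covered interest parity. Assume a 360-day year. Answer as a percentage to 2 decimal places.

T = 125/360 years.
CIP gives F = S · g_DKK/g_HKD, so g_DKK/g_HKD = 0.64596/0.6384 = 1.0118421.
The DKK side grows by e^(0.0955×125/360) = 1.0337156.
That pins the HKD growth at 1.0216175.
r = ln(1.0216175)/(125/360) = 0.061595 → 6.16%.

6.16%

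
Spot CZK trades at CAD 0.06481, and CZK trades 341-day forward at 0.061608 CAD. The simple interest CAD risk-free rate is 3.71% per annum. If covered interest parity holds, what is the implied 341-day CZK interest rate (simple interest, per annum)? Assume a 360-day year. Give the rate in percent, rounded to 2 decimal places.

9.39%

T = 341/360 years.
F/S = 0.061608/0.06481 = 0.9505940 = (growth of CAD) / (growth of CZK).
CAD growth factor: 1 + 0.0371×341/360 = 1.0351419.
Hence g_CZK = 1.0889422.
(1.0889422 − 1)/T = 0.093898, i.e. 9.39%.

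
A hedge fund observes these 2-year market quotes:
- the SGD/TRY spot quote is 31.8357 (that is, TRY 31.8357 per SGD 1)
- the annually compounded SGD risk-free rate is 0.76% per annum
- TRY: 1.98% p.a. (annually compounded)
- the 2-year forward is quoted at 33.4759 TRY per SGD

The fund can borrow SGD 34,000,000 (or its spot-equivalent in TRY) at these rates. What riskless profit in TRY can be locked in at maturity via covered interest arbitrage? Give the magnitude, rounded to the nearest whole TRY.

T = 2 years.
Invest the SGD and cover forward: 34,000,000 × 1.01525776 × 33.4759 = TRY 1,155,546,686.43.
Convert at spot and invest in TRY: 34,000,000 × 31.8357 × 1.03999204 = TRY 1,125,701,735.99.
The quoted forward overvalues SGD, so borrow TRY, buy SGD at spot, deposit the SGD at 0.76%, and sell the proceeds forward at 33.4759.
The gap between the two covered legs is TRY 29,844,950.

TRY 29,844,950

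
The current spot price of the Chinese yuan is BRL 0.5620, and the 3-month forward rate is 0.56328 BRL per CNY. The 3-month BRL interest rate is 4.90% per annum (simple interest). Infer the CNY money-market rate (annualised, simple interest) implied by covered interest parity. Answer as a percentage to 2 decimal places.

T = 3/12 years.
F/S = 0.56328/0.562 = 1.0022776 = (growth of BRL) / (growth of CNY).
BRL growth factor: 1 + 0.0490×3/12 = 1.012250.
That pins the CNY growth at 1.0099497.
r = (1.0099497 − 1)/(3/12) = 0.039799 → 3.98%.

3.98%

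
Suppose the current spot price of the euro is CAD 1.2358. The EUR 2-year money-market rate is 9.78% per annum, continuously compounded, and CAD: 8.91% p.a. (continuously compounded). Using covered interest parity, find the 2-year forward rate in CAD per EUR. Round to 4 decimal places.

1.2145

T = 2 years.
CAD accumulates by e^(0.0891×2) = 1.1950643.
EUR growth factor: e^(0.0978×2) = 1.2160404.
Forward (CAD per EUR) = 1.2358 × 1.1950643 / 1.2160404 = 1.214483.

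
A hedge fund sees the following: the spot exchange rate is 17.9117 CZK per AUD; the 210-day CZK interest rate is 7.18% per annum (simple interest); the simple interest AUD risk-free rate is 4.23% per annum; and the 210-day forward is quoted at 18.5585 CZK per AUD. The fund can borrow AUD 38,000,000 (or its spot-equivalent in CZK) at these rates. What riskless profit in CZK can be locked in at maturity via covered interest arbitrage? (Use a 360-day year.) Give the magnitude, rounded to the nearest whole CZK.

T = 210/360 years.
Route A — deposit AUD, sell forward: 38,000,000 × 1.024675 × 18.5585 = CZK 722,624,377.53.
Route B — convert at spot, deposit CZK: 38,000,000 × 17.9117 × 1.04188333333 = CZK 709,152,264.66.
The quoted forward overvalues AUD, so borrow CZK, buy AUD at spot, deposit the AUD at 4.23%, and sell the proceeds forward at 18.5585.
Arbitrage profit = |722,624,377.53 − 709,152,264.66| = CZK 13,472,113.

CZK 13,472,113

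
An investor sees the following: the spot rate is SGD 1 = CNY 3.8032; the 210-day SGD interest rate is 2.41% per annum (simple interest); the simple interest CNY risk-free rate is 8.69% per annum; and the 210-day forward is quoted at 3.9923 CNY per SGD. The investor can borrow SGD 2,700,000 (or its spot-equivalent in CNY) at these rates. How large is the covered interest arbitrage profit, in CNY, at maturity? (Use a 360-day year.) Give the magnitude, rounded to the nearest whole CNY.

T = 210/360 years.
Invest the SGD and cover forward: 2,700,000 × 1.0140583333 × 3.9923 = CNY 10,930,747.73.
Convert at spot and invest in CNY: 2,700,000 × 3.8032 × 1.0506916667 = CNY 10,789,174.48.
The quoted forward overvalues SGD, so borrow CNY, buy SGD at spot, deposit the SGD at 2.41%, and sell the proceeds forward at 3.9923.
Arbitrage profit = |10,930,747.73 − 10,789,174.48| = CNY 141,573.

CNY 141,573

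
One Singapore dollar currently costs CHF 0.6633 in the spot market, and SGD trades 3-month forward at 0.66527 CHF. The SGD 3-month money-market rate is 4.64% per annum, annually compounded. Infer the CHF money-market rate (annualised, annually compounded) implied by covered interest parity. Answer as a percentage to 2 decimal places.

5.89%

T = 3/12 years.
CIP gives F = S · g_CHF/g_SGD, so g_CHF/g_SGD = 0.66527/0.6633 = 1.0029700.
The SGD side grows by (1 + 0.0464)^(3/12) = 1.0114035.
Hence g_CHF = 1.0144074.
Annualise: 1.0144074^(12/3) − 1 = 0.058887 = 5.89%.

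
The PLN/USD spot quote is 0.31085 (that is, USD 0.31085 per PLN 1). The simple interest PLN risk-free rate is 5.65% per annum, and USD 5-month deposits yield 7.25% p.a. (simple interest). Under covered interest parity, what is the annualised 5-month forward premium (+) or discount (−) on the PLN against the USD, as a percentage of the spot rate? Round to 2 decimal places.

T = 5/12 years.
No-arbitrage forward: 0.31085 × 1.0302083 / 1.0235417 = 0.31287465 USD/PLN.
(F − S)/S ÷ T = (0.31287465 − 0.31085)/0.31085/(5/12) = 0.015632 → 1.56%.

+1.56%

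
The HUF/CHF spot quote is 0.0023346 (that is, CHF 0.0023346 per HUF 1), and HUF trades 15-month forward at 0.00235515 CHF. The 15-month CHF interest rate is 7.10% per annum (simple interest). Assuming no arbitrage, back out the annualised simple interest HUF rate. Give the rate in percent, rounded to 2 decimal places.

6.34%

T = 15/12 years.
By CIP, F/S equals the CHF-to-HUF growth ratio: 0.00235515/0.0023346 = 1.0088024.
The CHF side grows by 1 + 0.0710×15/12 = 1.088750.
Hence g_HUF = 1.079250.
(1.079250 − 1)/T = 0.063400, i.e. 6.34%.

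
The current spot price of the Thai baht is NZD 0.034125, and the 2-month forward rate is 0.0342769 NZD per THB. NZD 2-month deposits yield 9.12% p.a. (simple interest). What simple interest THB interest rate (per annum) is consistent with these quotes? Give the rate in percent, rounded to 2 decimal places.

T = 2/12 years.
F/S = 0.0342769/0.034125 = 1.0044513 = (growth of NZD) / (growth of THB).
NZD growth factor: 1 + 0.0912×2/12 = 1.015200.
So the THB growth factor = 1.0107011.
(1.0107011 − 1)/T = 0.064207, i.e. 6.42%.

6.42%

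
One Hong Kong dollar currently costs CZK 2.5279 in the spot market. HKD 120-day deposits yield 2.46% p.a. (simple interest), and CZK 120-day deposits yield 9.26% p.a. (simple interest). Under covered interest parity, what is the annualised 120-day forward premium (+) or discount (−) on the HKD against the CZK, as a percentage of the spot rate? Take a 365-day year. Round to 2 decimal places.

T = 120/365 years.
F = S · g_CZK/g_HKD = 2.5279 × 1.0304438/1.0080877 = 2.5839606.
Annualised premium = (F − S)/S × (1/T) = (2.5839606 − 2.5279)/2.5279 ÷ (120/365) = 6.75%.

+6.75%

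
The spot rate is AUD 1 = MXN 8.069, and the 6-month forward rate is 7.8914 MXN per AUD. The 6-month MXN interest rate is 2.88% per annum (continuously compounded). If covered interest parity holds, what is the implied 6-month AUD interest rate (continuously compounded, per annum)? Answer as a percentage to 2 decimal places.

7.33%

T = 6/12 years.
CIP gives F = S · g_MXN/g_AUD, so g_MXN/g_AUD = 7.8914/8.069 = 0.9779898.
The MXN side grows by e^(0.0288×6/12) = 1.0145042.
That pins the AUD growth at 1.0373362.
r = ln(1.0373362)/(6/12) = 0.073312 → 7.33%.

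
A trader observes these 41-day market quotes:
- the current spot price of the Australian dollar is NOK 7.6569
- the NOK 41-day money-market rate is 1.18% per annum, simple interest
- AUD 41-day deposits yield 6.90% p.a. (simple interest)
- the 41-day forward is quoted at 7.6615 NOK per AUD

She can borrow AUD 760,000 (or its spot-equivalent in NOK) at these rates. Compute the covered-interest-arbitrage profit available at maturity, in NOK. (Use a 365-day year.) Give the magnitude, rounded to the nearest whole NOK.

NOK 40,913

T = 41/365 years.
Keep in AUD, deliver into the forward: 760,000·1.007750685·7.6615 = NOK 5,867,870.22.
Swap to NOK now, deposit: 760,000·7.6569·1.001325479 = NOK 5,826,957.29.
The quoted forward overvalues AUD, so borrow NOK, buy AUD at spot, deposit the AUD at 6.90%, and sell the proceeds forward at 7.6615.
The gap between the two covered legs is NOK 40,913.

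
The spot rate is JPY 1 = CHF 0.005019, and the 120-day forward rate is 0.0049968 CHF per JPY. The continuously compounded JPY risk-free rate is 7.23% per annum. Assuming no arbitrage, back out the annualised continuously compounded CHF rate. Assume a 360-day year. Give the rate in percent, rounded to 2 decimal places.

T = 120/360 years.
F/S = 0.0049968/0.005019 = 0.9955768 = (growth of CHF) / (growth of JPY).
JPY growth factor: e^(0.0723×120/360) = 1.0243928.
That pins the CHF growth at 1.0198617.
r = ln(1.0198617)/(120/360) = 0.059001 → 5.90%.

5.90%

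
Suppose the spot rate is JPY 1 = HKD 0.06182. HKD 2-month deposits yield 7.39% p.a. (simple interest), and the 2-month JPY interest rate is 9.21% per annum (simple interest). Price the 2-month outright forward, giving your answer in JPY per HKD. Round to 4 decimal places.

T = 2/12 years.
Growth of 1 HKD over T: 1 + 0.0739×2/12 = 1.01231667.
JPY accumulates by 1 + 0.0921×2/12 = 1.015350.
CIP: F = S · (grow HKD)/(grow JPY) = 0.06182 × 1.01231667/1.015350 = 0.061635314 HKD per JPY.
Quoted the other way: 1/0.061635314 = 16.2245 JPY per HKD.

16.2245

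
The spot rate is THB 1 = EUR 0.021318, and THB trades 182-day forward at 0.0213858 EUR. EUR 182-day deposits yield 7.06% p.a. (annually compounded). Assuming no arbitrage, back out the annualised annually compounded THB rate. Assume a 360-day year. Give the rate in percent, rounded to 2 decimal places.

6.39%

T = 182/360 years.
CIP gives F = S · g_EUR/g_THB, so g_EUR/g_THB = 0.0213858/0.021318 = 1.0031804.
EUR growth factor: (1 + 0.0706)^(182/360) = 1.0350902.
So the THB growth factor = 1.0318086.
r = 1.0318086^(360/182) − 1 = 0.063897 → 6.39%.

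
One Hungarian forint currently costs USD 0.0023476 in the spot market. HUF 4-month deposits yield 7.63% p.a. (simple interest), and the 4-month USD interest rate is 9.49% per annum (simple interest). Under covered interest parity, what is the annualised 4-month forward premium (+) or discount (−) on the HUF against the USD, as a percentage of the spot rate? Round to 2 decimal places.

T = 4/12 years.
CIP forward (USD per HUF) = 0.0023476 × 1.0316333/1.0254333 = 0.0023617941.
Annualised premium = (F − S)/S × (1/T) = (0.0023617941 − 0.0023476)/0.0023476 ÷ (4/12) = 1.81%.

+1.81%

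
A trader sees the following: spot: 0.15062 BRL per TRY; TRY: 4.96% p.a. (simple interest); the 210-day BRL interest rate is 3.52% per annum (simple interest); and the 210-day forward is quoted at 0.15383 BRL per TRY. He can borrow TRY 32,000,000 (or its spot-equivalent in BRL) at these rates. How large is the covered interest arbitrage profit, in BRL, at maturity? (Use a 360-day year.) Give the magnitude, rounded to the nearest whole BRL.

T = 210/360 years.
Keep in TRY, deliver into the forward: 32,000,000·1.028933333·0.15383 = BRL 5,064,986.07.
Swap to BRL now, deposit: 32,000,000·0.15062·1.020533333 = BRL 4,918,807.38.
The quoted forward overvalues TRY, so borrow BRL, buy TRY at spot, deposit the TRY at 4.96%, and sell the proceeds forward at 0.15383.
Profit = 5,064,986.07 − 4,918,807.38 = BRL 146,179.

BRL 146,179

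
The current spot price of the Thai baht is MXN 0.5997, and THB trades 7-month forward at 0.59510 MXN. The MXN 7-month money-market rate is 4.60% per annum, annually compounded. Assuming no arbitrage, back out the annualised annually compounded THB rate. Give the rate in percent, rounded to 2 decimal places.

T = 7/12 years.
CIP gives F = S · g_MXN/g_THB, so g_MXN/g_THB = 0.5951/0.5997 = 0.9923295.
MXN growth factor: (1 + 0.0460)^(7/12) = 1.0265816.
That pins the THB growth at 1.0345169.
Annualise: 1.0345169^(12/7) − 1 = 0.059899 = 5.99%.

5.99%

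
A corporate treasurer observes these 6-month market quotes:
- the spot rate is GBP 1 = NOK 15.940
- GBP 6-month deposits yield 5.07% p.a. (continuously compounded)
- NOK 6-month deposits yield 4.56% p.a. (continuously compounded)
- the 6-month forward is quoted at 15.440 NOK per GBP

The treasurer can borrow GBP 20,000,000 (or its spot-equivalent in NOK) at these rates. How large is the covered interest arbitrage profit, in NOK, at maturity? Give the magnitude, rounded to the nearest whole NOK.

NOK 9,423,991

T = 6/12 years.
Keep in GBP, deliver into the forward: 20,000,000·1.02567404362·15.440 = NOK 316,728,144.67.
Swap to NOK now, deposit: 20,000,000·15.940·1.0230619067 = NOK 326,152,135.86.
The quoted forward undervalues GBP, so borrow GBP, convert to NOK at spot, deposit the NOK at 4.56%, and buy GBP forward at 15.440 to cover the loan.
Arbitrage profit = |316,728,144.67 − 326,152,135.86| = NOK 9,423,991.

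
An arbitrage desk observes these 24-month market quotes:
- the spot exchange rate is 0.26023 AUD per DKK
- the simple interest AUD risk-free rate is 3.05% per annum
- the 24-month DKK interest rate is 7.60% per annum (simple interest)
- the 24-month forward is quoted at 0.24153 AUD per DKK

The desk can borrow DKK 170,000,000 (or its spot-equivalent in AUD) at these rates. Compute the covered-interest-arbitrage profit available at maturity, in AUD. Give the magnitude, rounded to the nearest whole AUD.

AUD 363,550

T = 2 years.
Route A — deposit DKK, sell forward: 170,000,000 × 1.152000 × 0.24153 = AUD 47,301,235.20.
Route B — convert at spot, deposit AUD: 170,000,000 × 0.26023 × 1.061000 = AUD 46,937,685.10.
The quoted forward overvalues DKK, so borrow AUD, buy DKK at spot, deposit the DKK at 7.60%, and sell the proceeds forward at 0.24153.
Arbitrage profit = |47,301,235.20 − 46,937,685.10| = AUD 363,550.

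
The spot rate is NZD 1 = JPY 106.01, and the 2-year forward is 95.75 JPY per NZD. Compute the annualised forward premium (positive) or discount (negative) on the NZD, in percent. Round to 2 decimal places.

T = 2 years.
Period premium: (95.75 − 106.01)/106.01 = -0.0967833.
×(1/T) gives -4.84% p.a.

-4.84%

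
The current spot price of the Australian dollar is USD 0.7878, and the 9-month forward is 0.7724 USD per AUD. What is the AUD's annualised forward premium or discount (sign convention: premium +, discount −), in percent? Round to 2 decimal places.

-2.61%

T = 9/12 years.
Period premium: (0.7724 − 0.7878)/0.7878 = -0.0195481.
×(1/T) gives -2.61% p.a.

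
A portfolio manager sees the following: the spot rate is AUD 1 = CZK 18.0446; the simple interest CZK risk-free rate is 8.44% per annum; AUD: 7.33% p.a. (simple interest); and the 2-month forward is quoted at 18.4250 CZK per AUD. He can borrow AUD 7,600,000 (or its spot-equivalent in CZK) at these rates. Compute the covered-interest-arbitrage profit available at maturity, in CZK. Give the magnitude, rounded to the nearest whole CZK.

CZK 2,672,652

T = 2/12 years.
Keep in AUD, deliver into the forward: 7,600,000·1.01221666667·18.4250 = CZK 141,740,699.83.
Swap to CZK now, deposit: 7,600,000·18.0446·1.01406666667 = CZK 139,068,048.04.
The quoted forward overvalues AUD, so borrow CZK, buy AUD at spot, deposit the AUD at 7.33%, and sell the proceeds forward at 18.4250.
Arbitrage profit = |141,740,699.83 − 139,068,048.04| = CZK 2,672,652.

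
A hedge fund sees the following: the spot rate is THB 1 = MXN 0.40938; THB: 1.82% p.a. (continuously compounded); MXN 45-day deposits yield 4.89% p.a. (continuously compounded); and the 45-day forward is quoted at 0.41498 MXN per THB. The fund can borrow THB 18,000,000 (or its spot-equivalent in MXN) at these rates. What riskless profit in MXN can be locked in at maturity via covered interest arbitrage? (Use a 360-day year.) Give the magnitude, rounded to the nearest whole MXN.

MXN 72,633

T = 45/360 years.
Keep in THB, deliver into the forward: 18,000,000·1.00227759·0.41498 = MXN 7,486,652.78.
Swap to MXN now, deposit: 18,000,000·0.40938·1.006131219 = MXN 7,414,019.97.
The quoted forward overvalues THB, so borrow MXN, buy THB at spot, deposit the THB at 1.82%, and sell the proceeds forward at 0.41498.
Arbitrage profit = |7,486,652.78 − 7,414,019.97| = MXN 72,633.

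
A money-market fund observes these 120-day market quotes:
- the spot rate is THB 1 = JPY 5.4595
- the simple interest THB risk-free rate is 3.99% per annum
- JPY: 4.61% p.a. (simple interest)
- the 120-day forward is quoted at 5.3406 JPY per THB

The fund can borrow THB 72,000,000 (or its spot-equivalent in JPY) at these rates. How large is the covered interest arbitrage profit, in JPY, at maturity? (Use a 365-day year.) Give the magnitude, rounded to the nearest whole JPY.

T = 120/365 years.
Route A — deposit THB, sell forward: 72,000,000 × 1.01311780822 × 5.3406 = JPY 389,567,301.59.
Route B — convert at spot, deposit JPY: 72,000,000 × 5.4595 × 1.01515616438 = JPY 399,041,645.72.
The quoted forward undervalues THB, so borrow THB, convert to JPY at spot, deposit the JPY at 4.61%, and buy THB forward at 5.3406 to cover the loan.
Arbitrage profit = |389,567,301.59 − 399,041,645.72| = JPY 9,474,344.

JPY 9,474,344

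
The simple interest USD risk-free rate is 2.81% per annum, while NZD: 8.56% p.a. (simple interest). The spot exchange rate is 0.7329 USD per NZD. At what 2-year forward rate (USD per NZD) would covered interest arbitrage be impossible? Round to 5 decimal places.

0.66094

T = 2 years.
USD growth factor: 1 + 0.0281×2 = 1.056200.
NZD accumulates by 1 + 0.0856×2 = 1.171200.
Forward (USD per NZD) = 0.7329 × 1.056200 / 1.171200 = 0.6609366.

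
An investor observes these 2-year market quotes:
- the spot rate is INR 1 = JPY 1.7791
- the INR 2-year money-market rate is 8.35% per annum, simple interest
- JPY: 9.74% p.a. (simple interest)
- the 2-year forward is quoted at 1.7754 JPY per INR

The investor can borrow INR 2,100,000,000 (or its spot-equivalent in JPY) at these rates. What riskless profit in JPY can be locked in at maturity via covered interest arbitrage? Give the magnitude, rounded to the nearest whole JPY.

JPY 112,931,448

T = 2 years.
Invest the INR and cover forward: 2,100,000,000 × 1.167000 × 1.7754 = JPY 4,350,972,780.00.
Convert at spot and invest in JPY: 2,100,000,000 × 1.7791 × 1.194800 = JPY 4,463,904,228.00.
The quoted forward undervalues INR, so borrow INR, convert to JPY at spot, deposit the JPY at 9.74%, and buy INR forward at 1.7754 to cover the loan.
Profit = 4,463,904,228.00 − 4,350,972,780.00 = JPY 112,931,448.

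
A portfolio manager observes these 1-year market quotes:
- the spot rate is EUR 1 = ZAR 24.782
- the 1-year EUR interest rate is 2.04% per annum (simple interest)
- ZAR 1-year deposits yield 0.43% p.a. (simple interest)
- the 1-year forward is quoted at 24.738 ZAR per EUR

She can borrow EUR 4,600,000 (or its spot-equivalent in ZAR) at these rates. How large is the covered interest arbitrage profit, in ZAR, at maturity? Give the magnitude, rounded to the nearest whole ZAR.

ZAR 1,628,826

T = 1 year.
Keep in EUR, deliver into the forward: 4,600,000·1.020400·24.738 = ZAR 116,116,213.92.
Swap to ZAR now, deposit: 4,600,000·24.782·1.004300 = ZAR 114,487,387.96.
The quoted forward overvalues EUR, so borrow ZAR, buy EUR at spot, deposit the EUR at 2.04%, and sell the proceeds forward at 24.738.
The gap between the two covered legs is ZAR 1,628,826.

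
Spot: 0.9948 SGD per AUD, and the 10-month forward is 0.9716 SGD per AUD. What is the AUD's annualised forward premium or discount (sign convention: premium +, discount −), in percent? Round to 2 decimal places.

T = 10/12 years.
AUD trades forward at -2.33213% vs spot over the period.
Per annum: -0.0233213 / (10/12) = -0.027986 = -2.80%.

-2.80%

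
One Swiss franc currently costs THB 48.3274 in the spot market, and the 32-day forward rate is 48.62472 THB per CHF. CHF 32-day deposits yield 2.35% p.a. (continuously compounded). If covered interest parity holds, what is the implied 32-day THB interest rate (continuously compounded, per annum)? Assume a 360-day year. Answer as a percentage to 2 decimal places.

9.25%

T = 32/360 years.
CIP gives F = S · g_THB/g_CHF, so g_THB/g_CHF = 48.62472/48.3274 = 1.0061522.
The CHF side grows by e^(0.0235×32/360) = 1.0020911.
Hence g_THB = 1.0082562.
r = ln(1.0082562)/(32/360) = 0.092501 → 9.25%.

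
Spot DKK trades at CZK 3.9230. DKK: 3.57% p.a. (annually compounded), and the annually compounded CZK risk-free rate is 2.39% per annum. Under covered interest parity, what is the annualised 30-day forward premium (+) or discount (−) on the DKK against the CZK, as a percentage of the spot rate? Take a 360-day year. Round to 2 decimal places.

T = 30/360 years.
CIP forward (CZK per DKK) = 3.923 × 1.0019702/1.0029274 = 3.9192559.
Annualised premium = (F − S)/S × (1/T) = (3.9192559 − 3.923)/3.923 ÷ (30/360) = -1.15%.

-1.15%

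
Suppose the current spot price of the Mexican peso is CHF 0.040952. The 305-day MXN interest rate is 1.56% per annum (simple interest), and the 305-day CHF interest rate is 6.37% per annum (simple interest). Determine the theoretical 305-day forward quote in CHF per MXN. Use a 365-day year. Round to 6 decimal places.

0.042577

T = 305/365 years.
CHF accumulates by 1 + 0.0637×305/365 = 1.0532288.
MXN accumulates by 1 + 0.0156×305/365 = 1.0130356.
CIP: F = S · (grow CHF)/(grow MXN) = 0.040952 × 1.0532288/1.0130356 = 0.04257681 CHF per MXN.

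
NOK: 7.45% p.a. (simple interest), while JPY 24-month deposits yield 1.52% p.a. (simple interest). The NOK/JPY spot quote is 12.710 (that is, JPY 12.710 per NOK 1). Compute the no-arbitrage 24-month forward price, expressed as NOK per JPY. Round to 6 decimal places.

T = 2 years.
JPY growth factor: 1 + 0.0152×2 = 1.030400.
NOK accumulates by 1 + 0.0745×2 = 1.149000.
Forward (JPY per NOK) = 12.71 × 1.030400 / 1.149000 = 11.39807.
Invert for NOK per JPY: 1 / 11.39807 = 0.087734.

0.087734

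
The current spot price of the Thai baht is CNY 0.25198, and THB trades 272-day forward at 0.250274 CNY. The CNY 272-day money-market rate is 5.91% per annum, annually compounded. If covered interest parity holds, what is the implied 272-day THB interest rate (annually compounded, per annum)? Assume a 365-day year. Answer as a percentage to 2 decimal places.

6.88%

T = 272/365 years.
F/S = 0.250274/0.25198 = 0.9932296 = (growth of CNY) / (growth of THB).
CNY growth factor: (1 + 0.0591)^(272/365) = 1.043718.
So the THB growth factor = 1.0508326.
r = 1.0508326^(365/272) − 1 = 0.068799 → 6.88%.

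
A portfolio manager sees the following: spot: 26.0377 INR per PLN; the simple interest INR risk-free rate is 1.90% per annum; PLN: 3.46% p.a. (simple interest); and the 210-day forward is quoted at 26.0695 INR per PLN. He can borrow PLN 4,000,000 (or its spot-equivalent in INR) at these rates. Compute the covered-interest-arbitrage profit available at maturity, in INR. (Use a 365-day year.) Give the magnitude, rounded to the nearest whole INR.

INR 1,064,521

T = 210/365 years.
Keep in PLN, deliver into the forward: 4,000,000·1.01990684932·26.0695 = INR 106,353,846.43.
Swap to INR now, deposit: 4,000,000·26.0377·1.01093150685 = INR 105,289,325.18.
The quoted forward overvalues PLN, so borrow INR, buy PLN at spot, deposit the PLN at 3.46%, and sell the proceeds forward at 26.0695.
Profit = 106,353,846.43 − 105,289,325.18 = INR 1,064,521.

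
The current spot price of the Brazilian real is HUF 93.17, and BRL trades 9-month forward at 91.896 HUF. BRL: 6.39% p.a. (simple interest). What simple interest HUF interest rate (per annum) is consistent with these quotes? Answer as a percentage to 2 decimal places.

4.48%

T = 9/12 years.
CIP gives F = S · g_HUF/g_BRL, so g_HUF/g_BRL = 91.896/93.17 = 0.9863261.
The BRL side grows by 1 + 0.0639×9/12 = 1.047925.
So the HUF growth factor = 1.0335958.
(1.0335958 − 1)/T = 0.044794, i.e. 4.48%.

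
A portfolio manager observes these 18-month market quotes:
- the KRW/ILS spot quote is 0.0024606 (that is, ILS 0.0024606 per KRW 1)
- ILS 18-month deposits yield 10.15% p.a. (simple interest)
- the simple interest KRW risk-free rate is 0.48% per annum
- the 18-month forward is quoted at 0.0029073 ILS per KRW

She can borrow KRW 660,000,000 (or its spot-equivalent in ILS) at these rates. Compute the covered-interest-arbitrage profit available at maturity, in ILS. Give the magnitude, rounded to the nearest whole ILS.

ILS 61,384

T = 18/12 years.
Route A — deposit KRW, sell forward: 660,000,000 × 1.007200 × 0.0029073 = ILS 1,932,633.49.
Route B — convert at spot, deposit ILS: 660,000,000 × 0.0024606 × 1.152250 = ILS 1,871,249.39.
The quoted forward overvalues KRW, so borrow ILS, buy KRW at spot, deposit the KRW at 0.48%, and sell the proceeds forward at 0.0029073.
Profit = 1,932,633.49 − 1,871,249.39 = ILS 61,384.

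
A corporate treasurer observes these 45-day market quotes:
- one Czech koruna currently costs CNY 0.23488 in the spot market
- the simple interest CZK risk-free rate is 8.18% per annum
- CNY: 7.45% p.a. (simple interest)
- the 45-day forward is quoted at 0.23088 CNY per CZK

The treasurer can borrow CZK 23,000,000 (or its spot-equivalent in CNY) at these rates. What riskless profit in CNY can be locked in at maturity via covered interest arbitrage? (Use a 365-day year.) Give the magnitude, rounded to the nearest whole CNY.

CNY 88,066

T = 45/365 years.
Route A — deposit CZK, sell forward: 23,000,000 × 1.010084932 × 0.23088 = CNY 5,363,793.41.
Route B — convert at spot, deposit CNY: 23,000,000 × 0.23488 × 1.009184932 = CNY 5,451,859.21.
The quoted forward undervalues CZK, so borrow CZK, convert to CNY at spot, deposit the CNY at 7.45%, and buy CZK forward at 0.23088 to cover the loan.
Arbitrage profit = |5,363,793.41 − 5,451,859.21| = CNY 88,066.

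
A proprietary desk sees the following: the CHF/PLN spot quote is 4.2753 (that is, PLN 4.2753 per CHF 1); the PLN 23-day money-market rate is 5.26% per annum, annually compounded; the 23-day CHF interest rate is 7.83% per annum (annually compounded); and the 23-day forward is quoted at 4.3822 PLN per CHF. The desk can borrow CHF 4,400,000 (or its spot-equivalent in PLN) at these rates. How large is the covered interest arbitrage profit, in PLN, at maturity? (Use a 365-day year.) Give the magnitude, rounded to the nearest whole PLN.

T = 23/365 years.
Invest the CHF and cover forward: 4,400,000 × 1.0047616342 × 4.3822 = PLN 19,373,492.31.
Convert at spot and invest in PLN: 4,400,000 × 4.2753 × 1.0032355128 = PLN 18,872,184.27.
The quoted forward overvalues CHF, so borrow PLN, buy CHF at spot, deposit the CHF at 7.83%, and sell the proceeds forward at 4.3822.
The gap between the two covered legs is PLN 501,308.

PLN 501,308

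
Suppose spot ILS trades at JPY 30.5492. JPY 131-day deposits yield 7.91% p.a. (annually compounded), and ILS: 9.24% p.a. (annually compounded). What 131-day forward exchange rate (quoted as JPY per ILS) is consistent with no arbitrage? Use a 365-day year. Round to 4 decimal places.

30.4152

T = 131/365 years.
Growth of 1 JPY over T: (1 + 0.0791)^(131/365) = 1.0276991.
ILS accumulates by (1 + 0.0924)^(131/365) = 1.03222731.
So F = 30.5492 × 1.0276991 / 1.03222731 = 30.415186 (JPY/ILS).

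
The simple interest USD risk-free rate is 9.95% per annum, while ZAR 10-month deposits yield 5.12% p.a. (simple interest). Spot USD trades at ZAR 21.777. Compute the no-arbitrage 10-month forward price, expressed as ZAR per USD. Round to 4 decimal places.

T = 10/12 years.
ZAR accumulates by 1 + 0.0512×10/12 = 1.04266667.
Growth of 1 USD over T: 1 + 0.0995×10/12 = 1.08291667.
CIP: F = S · (grow ZAR)/(grow USD) = 21.777 × 1.04266667/1.08291667 = 20.967589 ZAR per USD.

20.9676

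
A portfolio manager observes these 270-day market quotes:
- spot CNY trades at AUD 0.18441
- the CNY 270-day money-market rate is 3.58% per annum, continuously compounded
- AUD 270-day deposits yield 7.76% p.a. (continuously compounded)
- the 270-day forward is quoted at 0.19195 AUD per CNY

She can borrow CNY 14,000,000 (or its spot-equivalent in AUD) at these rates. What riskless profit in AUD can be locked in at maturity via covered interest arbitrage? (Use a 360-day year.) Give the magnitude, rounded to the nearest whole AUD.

T = 270/360 years.
Keep in CNY, deliver into the forward: 14,000,000·1.027213709·0.19195 = AUD 2,760,431.40.
Swap to AUD now, deposit: 14,000,000·0.18441·1.05992696 = AUD 2,736,455.83.
The quoted forward overvalues CNY, so borrow AUD, buy CNY at spot, deposit the CNY at 3.58%, and sell the proceeds forward at 0.19195.
Profit = 2,760,431.40 − 2,736,455.83 = AUD 23,976.

AUD 23,976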